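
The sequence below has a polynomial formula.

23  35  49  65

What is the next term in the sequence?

83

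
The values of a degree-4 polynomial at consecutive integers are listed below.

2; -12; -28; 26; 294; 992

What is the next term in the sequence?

2408

D1: -14 , -16 , 54 , 268 , 698
D2: -2 , 70 , 214 , 430
D3: 72 , 144 , 216
D4: 72 , 72
The fourth differences are constant (72).
216 + 72 = 288;  430 + 288 = 718;  698 + 718 = 1416;  992 + 1416 = 2408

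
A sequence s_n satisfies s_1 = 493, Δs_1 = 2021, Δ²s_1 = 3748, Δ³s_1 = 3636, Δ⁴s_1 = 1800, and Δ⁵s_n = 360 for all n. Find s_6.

93798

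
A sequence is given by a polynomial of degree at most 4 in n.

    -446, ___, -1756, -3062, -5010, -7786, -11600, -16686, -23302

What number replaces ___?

-930

Using the last 7 terms:
-1306  -1948  -2776  -3814  -5086  -6616
-642  -828  -1038  -1272  -1530
-186  -210  -234  -258
-24  -24  -24
Constant fourth difference = -24.
Extend backward: -186 + 24 = -162;  -642 + 162 = -480;  -1306 + 480 = -826;  -1756 + 826 = -930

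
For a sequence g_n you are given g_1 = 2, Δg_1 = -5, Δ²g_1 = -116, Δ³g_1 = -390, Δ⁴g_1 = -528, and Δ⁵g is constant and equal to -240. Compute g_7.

Build the table forward from the leading diagonal:
Δ⁵: -240, -240, -240, -240, -240, -240, -240
Δ⁴: -528, -768, -1008, -1248, -1488, -1728, -1968
Δ³: -390, -918, -1686, -2694, -3942, -5430, -7158
Δ²: -116, -506, -1424, -3110, -5804, -9746, -15176
Δ: -5, -121, -627, -2051, -5161, -10965, -20711
g: 2, -3, -124, -751, -2802, -7963, -18928

-18928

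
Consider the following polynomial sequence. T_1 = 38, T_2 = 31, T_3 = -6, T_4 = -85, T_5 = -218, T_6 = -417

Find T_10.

D1: -7, -37, -79, -133, -199
D2: -30, -42, -54, -66
D3: -12, -12, -12
The third differences are constant (-12).
-66 − 12 = -78;  -199 − 78 = -277;  -417 − 277 = -694
-78 − 12 = -90;  -277 − 90 = -367;  -694 − 367 = -1061
-90 − 12 = -102;  -367 − 102 = -469;  -1061 − 469 = -1530
-102 − 12 = -114;  -469 − 114 = -583;  -1530 − 583 = -2113

-2113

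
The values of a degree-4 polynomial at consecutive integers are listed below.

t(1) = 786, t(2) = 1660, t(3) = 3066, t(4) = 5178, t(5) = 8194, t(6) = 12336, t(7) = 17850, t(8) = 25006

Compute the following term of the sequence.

34098

First differences: 874, 1406, 2112, 3016, 4142, 5514, 7156
Second differences: 532, 706, 904, 1126, 1372, 1642
Third differences: 174, 198, 222, 246, 270
Fourth differences: 24, 24, 24, 24
Constant fourth difference = 24, so extend:
270 + 24 = 294;  1642 + 294 = 1936;  7156 + 1936 = 9092;  25006 + 9092 = 34098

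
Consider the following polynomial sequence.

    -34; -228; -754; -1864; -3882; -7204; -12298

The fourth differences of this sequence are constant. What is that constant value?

-72

D1: -194, -526, -1110, -2018, -3322, -5094
D2: -332, -584, -908, -1304, -1772
D3: -252, -324, -396, -468
D4: -72, -72, -72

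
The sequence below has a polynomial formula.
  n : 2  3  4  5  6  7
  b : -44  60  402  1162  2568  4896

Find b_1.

-42

D1: 104, 342, 760, 1406, 2328
D2: 238, 418, 646, 922
D3: 180, 228, 276
D4: 48, 48
The fourth differences are constant at 48.
Work back: 180 − 48 = 132;  238 − 132 = 106;  104 − 106 = -2;  -44 + 2 = -42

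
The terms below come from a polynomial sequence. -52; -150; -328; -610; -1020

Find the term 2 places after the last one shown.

-2320

First differences: -98, -178, -282, -410
Second differences: -80, -104, -128
Third differences: -24, -24
Third differences constant at -24.
-128 − 24 = -152;  -410 − 152 = -562;  -1020 − 562 = -1582
-152 − 24 = -176;  -562 − 176 = -738;  -1582 − 738 = -2320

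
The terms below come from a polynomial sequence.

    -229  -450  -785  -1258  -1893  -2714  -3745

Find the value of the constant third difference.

-24

D1: -221, -335, -473, -635, -821, -1031
D2: -114, -138, -162, -186, -210
D3: -24, -24, -24, -24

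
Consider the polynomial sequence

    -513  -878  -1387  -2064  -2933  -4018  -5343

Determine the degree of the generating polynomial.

-365, -509, -677, -869, -1085, -1325
-144, -168, -192, -216, -240
-24, -24, -24, -24
The third differences are constant, so the polynomial has degree 3.

3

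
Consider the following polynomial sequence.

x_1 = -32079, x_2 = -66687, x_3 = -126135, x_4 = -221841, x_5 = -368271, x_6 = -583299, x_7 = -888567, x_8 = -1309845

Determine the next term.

-1877391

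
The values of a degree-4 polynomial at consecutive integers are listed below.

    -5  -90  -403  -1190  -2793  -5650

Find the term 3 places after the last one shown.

-27565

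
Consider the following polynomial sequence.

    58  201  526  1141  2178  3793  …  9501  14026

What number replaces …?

6166

Using the first 6 terms:
Δ: 143  325  615  1037  1615
Δ²: 182  290  422  578
Δ³: 108  132  156
Δ⁴: 24  24
Constant fourth difference = 24.
Extend forward: 156 + 24 = 180;  578 + 180 = 758;  1615 + 758 = 2373;  3793 + 2373 = 6166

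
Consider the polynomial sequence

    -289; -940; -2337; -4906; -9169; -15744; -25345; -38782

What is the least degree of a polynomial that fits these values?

-651, -1397, -2569, -4263, -6575, -9601, -13437
-746, -1172, -1694, -2312, -3026, -3836
-426, -522, -618, -714, -810
-96, -96, -96, -96
The fourth differences are constant, so the polynomial has degree 4.

4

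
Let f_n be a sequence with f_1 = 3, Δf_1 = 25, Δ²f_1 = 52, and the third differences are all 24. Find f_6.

888

Build the table forward from the leading diagonal:
Third differences: 24  24  24  24  24  24
Second differences: 52  76  100  124  148  172
First differences: 25  77  153  253  377  525
f: 3  28  105  258  511  888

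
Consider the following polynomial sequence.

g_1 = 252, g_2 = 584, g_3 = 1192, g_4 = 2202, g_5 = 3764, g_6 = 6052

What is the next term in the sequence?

9264

D1: 332, 608, 1010, 1562, 2288
D2: 276, 402, 552, 726
D3: 126, 150, 174
D4: 24, 24
The fourth differences are constant (24).
174 + 24 = 198;  726 + 198 = 924;  2288 + 924 = 3212;  6052 + 3212 = 9264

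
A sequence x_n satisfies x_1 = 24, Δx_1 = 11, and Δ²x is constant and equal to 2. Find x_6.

Build the table forward from the leading diagonal:
Second differences: 2, 2, 2, 2, 2, 2
First differences: 11, 13, 15, 17, 19, 21
x: 24, 35, 48, 63, 80, 99

99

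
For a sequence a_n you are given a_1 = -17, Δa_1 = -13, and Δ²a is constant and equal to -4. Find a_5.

Build the table forward from the leading diagonal:
Δ²: -4  -4  -4  -4  -4
Δ: -13  -17  -21  -25  -29
a: -17  -30  -47  -68  -93

-93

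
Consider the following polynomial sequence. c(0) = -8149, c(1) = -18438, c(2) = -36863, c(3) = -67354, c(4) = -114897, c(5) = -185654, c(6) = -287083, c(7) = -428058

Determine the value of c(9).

-10289, -18425, -30491, -47543, -70757, -101429, -140975
-8136, -12066, -17052, -23214, -30672, -39546
-3930, -4986, -6162, -7458, -8874
-1056, -1176, -1296, -1416
-120, -120, -120
Constant fifth difference = -120, so extend:
-1416 − 120 = -1536;  -8874 − 1536 = -10410;  -39546 − 10410 = -49956;  -140975 − 49956 = -190931;  -428058 − 190931 = -618989
-1536 − 120 = -1656;  -10410 − 1656 = -12066;  -49956 − 12066 = -62022;  -190931 − 62022 = -252953;  -618989 − 252953 = -871942

-871942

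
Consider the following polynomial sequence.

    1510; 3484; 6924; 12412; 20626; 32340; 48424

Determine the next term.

69844

First differences: 1974  3440  5488  8214  11714  16084
Second differences: 1466  2048  2726  3500  4370
Third differences: 582  678  774  870
Fourth differences: 96  96  96
The fourth differences are constant (96).
870 + 96 = 966;  4370 + 966 = 5336;  16084 + 5336 = 21420;  48424 + 21420 = 69844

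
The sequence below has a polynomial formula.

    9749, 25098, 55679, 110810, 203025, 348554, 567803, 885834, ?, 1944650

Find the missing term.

1332845

Using the first 8 terms:
15349, 30581, 55131, 92215, 145529, 219249, 318031
15232, 24550, 37084, 53314, 73720, 98782
9318, 12534, 16230, 20406, 25062
3216, 3696, 4176, 4656
480, 480, 480
Constant fifth difference = 480.
Extend forward: 4656 + 480 = 5136;  25062 + 5136 = 30198;  98782 + 30198 = 128980;  318031 + 128980 = 447011;  885834 + 447011 = 1332845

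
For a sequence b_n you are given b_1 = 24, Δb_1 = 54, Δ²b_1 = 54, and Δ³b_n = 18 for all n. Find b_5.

Build the table forward from the leading diagonal:
Third differences: 18  18  18  18  18
Second differences: 54  72  90  108  126
First differences: 54  108  180  270  378
b: 24  78  186  366  636

636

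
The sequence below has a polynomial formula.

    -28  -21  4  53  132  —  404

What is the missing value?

247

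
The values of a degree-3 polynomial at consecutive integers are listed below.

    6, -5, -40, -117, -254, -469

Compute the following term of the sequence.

First differences: -11  -35  -77  -137  -215
Second differences: -24  -42  -60  -78
Third differences: -18  -18  -18
Constant third difference = -18, so extend:
-78 − 18 = -96;  -215 − 96 = -311;  -469 − 311 = -780

-780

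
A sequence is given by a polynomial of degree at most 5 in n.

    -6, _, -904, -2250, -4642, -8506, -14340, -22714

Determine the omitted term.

Using the last 6 terms:
D1: -1346, -2392, -3864, -5834, -8374
D2: -1046, -1472, -1970, -2540
D3: -426, -498, -570
D4: -72, -72
Constant fourth difference = -72.
Extend backward: -426 + 72 = -354;  -1046 + 354 = -692;  -1346 + 692 = -654;  -904 + 654 = -250

-250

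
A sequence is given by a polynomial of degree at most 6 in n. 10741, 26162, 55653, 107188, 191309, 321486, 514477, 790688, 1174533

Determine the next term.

15421 , 29491 , 51535 , 84121 , 130177 , 192991 , 276211 , 383845
14070 , 22044 , 32586 , 46056 , 62814 , 83220 , 107634
7974 , 10542 , 13470 , 16758 , 20406 , 24414
2568 , 2928 , 3288 , 3648 , 4008
360 , 360 , 360 , 360
Fifth differences constant at 360.
4008 + 360 = 4368;  24414 + 4368 = 28782;  107634 + 28782 = 136416;  383845 + 136416 = 520261;  1174533 + 520261 = 1694794

1694794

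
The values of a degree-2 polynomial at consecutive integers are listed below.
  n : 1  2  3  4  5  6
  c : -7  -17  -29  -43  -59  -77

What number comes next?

-97

Δ: -10, -12, -14, -16, -18
Δ²: -2, -2, -2, -2
The second differences are constant (-2).
-18 − 2 = -20;  -77 − 20 = -97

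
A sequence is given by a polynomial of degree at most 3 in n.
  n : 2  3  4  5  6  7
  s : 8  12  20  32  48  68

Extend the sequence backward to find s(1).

8

First differences: 4, 8, 12, 16, 20
Second differences: 4, 4, 4, 4
The second differences are constant at 4.
Work back: 4 − 4 = 0;  8 + 0 = 8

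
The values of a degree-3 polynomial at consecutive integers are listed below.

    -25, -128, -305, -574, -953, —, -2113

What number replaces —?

-1460

Using the first 5 terms:
-103, -177, -269, -379
-74, -92, -110
-18, -18
Constant third difference = -18.
Extend forward: -110 − 18 = -128;  -379 − 128 = -507;  -953 − 507 = -1460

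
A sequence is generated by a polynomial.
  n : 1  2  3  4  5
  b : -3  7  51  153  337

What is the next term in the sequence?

10, 44, 102, 184
34, 58, 82
24, 24
Constant third difference = 24, so extend:
82 + 24 = 106;  184 + 106 = 290;  337 + 290 = 627

627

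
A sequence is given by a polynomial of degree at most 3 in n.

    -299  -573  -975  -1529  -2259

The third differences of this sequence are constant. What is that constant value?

First differences: -274, -402, -554, -730
Second differences: -128, -152, -176
Third differences: -24, -24

-24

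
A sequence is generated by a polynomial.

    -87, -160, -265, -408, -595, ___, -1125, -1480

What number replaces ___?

-832

Using the first 5 terms:
D1: -73  -105  -143  -187
D2: -32  -38  -44
D3: -6  -6
Constant third difference = -6.
Extend forward: -44 − 6 = -50;  -187 − 50 = -237;  -595 − 237 = -832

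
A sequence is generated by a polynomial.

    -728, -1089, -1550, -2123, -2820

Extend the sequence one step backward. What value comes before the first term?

-455

Δ: -361, -461, -573, -697
Δ²: -100, -112, -124
Δ³: -12, -12
The third differences are constant at -12.
Work back: -100 + 12 = -88;  -361 + 88 = -273;  -728 + 273 = -455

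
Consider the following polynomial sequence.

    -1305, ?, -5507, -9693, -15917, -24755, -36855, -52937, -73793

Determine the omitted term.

Using the last 7 terms:
D1: -4186, -6224, -8838, -12100, -16082, -20856
D2: -2038, -2614, -3262, -3982, -4774
D3: -576, -648, -720, -792
D4: -72, -72, -72
Constant fourth difference = -72.
Extend backward: -576 + 72 = -504;  -2038 + 504 = -1534;  -4186 + 1534 = -2652;  -5507 + 2652 = -2855

-2855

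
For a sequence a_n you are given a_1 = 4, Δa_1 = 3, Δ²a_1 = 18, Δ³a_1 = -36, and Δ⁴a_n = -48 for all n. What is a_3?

28

Build the table forward from the leading diagonal:
Δ⁴: -48  -48  -48
Δ³: -36  -84  -132
Δ²: 18  -18  -102
Δ: 3  21  3
a: 4  7  28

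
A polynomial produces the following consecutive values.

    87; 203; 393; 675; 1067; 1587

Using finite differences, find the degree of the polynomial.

116, 190, 282, 392, 520
74, 92, 110, 128
18, 18, 18
The third differences are constant, so the polynomial has degree 3.

3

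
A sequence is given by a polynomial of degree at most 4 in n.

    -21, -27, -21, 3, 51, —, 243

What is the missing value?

129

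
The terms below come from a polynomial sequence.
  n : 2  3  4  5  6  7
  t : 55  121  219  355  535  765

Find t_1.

Δ: 66  98  136  180  230
Δ²: 32  38  44  50
Δ³: 6  6  6
The third differences are constant at 6.
Work back: 32 − 6 = 26;  66 − 26 = 40;  55 − 40 = 15

15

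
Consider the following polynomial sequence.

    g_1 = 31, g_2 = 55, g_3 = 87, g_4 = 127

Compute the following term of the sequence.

175

D1: 24, 32, 40
D2: 8, 8
Constant second difference = 8, so extend:
40 + 8 = 48;  127 + 48 = 175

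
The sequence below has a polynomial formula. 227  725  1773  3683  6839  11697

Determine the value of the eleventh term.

82517

D1: 498, 1048, 1910, 3156, 4858
D2: 550, 862, 1246, 1702
D3: 312, 384, 456
D4: 72, 72
The fourth differences are constant (72).
456 + 72 = 528;  1702 + 528 = 2230;  4858 + 2230 = 7088;  11697 + 7088 = 18785
528 + 72 = 600;  2230 + 600 = 2830;  7088 + 2830 = 9918;  18785 + 9918 = 28703
600 + 72 = 672;  2830 + 672 = 3502;  9918 + 3502 = 13420;  28703 + 13420 = 42123
672 + 72 = 744;  3502 + 744 = 4246;  13420 + 4246 = 17666;  42123 + 17666 = 59789
744 + 72 = 816;  4246 + 816 = 5062;  17666 + 5062 = 22728;  59789 + 22728 = 82517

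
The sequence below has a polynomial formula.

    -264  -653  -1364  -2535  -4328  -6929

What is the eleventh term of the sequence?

-40244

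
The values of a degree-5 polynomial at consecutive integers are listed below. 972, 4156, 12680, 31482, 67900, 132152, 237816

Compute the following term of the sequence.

402310

First differences: 3184  8524  18802  36418  64252  105664
Second differences: 5340  10278  17616  27834  41412
Third differences: 4938  7338  10218  13578
Fourth differences: 2400  2880  3360
Fifth differences: 480  480
Constant fifth difference = 480, so extend:
3360 + 480 = 3840;  13578 + 3840 = 17418;  41412 + 17418 = 58830;  105664 + 58830 = 164494;  237816 + 164494 = 402310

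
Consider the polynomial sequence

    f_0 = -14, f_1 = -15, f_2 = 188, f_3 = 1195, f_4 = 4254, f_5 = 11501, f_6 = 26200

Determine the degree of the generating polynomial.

5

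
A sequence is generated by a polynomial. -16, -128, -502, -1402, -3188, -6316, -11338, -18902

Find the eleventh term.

-64766

D1: -112 , -374 , -900 , -1786 , -3128 , -5022 , -7564
D2: -262 , -526 , -886 , -1342 , -1894 , -2542
D3: -264 , -360 , -456 , -552 , -648
D4: -96 , -96 , -96 , -96
Constant fourth difference = -96, so extend:
-648 − 96 = -744;  -2542 − 744 = -3286;  -7564 − 3286 = -10850;  -18902 − 10850 = -29752
-744 − 96 = -840;  -3286 − 840 = -4126;  -10850 − 4126 = -14976;  -29752 − 14976 = -44728
-840 − 96 = -936;  -4126 − 936 = -5062;  -14976 − 5062 = -20038;  -44728 − 20038 = -64766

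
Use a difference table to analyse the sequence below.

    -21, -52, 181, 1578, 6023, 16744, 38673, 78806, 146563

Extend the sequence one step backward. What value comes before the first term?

-2

D1: -31  233  1397  4445  10721  21929  40133  67757
D2: 264  1164  3048  6276  11208  18204  27624
D3: 900  1884  3228  4932  6996  9420
D4: 984  1344  1704  2064  2424
D5: 360  360  360  360
The fifth differences are constant at 360.
Work back: 984 − 360 = 624;  900 − 624 = 276;  264 − 276 = -12;  -31 + 12 = -19;  -21 + 19 = -2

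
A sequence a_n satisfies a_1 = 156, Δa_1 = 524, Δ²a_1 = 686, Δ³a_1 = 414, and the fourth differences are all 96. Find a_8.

36080

Build the table forward from the leading diagonal:
D4: 96  96  96  96  96  96  96  96
D3: 414  510  606  702  798  894  990  1086
D2: 686  1100  1610  2216  2918  3716  4610  5600
D1: 524  1210  2310  3920  6136  9054  12770  17380
a: 156  680  1890  4200  8120  14256  23310  36080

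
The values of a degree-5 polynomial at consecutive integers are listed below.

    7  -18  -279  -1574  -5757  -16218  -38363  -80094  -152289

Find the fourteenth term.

-1619754

First differences: -25, -261, -1295, -4183, -10461, -22145, -41731, -72195
Second differences: -236, -1034, -2888, -6278, -11684, -19586, -30464
Third differences: -798, -1854, -3390, -5406, -7902, -10878
Fourth differences: -1056, -1536, -2016, -2496, -2976
Fifth differences: -480, -480, -480, -480
Constant fifth difference = -480, so extend:
-2976 − 480 = -3456;  -10878 − 3456 = -14334;  -30464 − 14334 = -44798;  -72195 − 44798 = -116993;  -152289 − 116993 = -269282
-3456 − 480 = -3936;  -14334 − 3936 = -18270;  -44798 − 18270 = -63068;  -116993 − 63068 = -180061;  -269282 − 180061 = -449343
-3936 − 480 = -4416;  -18270 − 4416 = -22686;  -63068 − 22686 = -85754;  -180061 − 85754 = -265815;  -449343 − 265815 = -715158
-4416 − 480 = -4896;  -22686 − 4896 = -27582;  -85754 − 27582 = -113336;  -265815 − 113336 = -379151;  -715158 − 379151 = -1094309
-4896 − 480 = -5376;  -27582 − 5376 = -32958;  -113336 − 32958 = -146294;  -379151 − 146294 = -525445;  -1094309 − 525445 = -1619754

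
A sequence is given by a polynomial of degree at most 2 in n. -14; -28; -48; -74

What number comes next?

-106

Δ: -14, -20, -26
Δ²: -6, -6
The second differences are constant (-6).
-26 − 6 = -32;  -74 − 32 = -106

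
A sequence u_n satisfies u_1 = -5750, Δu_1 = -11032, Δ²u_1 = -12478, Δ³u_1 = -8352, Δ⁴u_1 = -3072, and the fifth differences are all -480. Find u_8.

-754932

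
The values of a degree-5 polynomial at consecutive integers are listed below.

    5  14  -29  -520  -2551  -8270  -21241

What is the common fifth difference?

-360

Δ: 9, -43, -491, -2031, -5719, -12971
Δ²: -52, -448, -1540, -3688, -7252
Δ³: -396, -1092, -2148, -3564
Δ⁴: -696, -1056, -1416
Δ⁵: -360, -360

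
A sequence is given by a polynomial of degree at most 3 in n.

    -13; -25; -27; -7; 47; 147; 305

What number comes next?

533

Δ: -12 , -2 , 20 , 54 , 100 , 158
Δ²: 10 , 22 , 34 , 46 , 58
Δ³: 12 , 12 , 12 , 12
The third differences are constant (12).
58 + 12 = 70;  158 + 70 = 228;  305 + 228 = 533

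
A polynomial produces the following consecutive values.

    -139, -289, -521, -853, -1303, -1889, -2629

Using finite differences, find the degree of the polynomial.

-150, -232, -332, -450, -586, -740
-82, -100, -118, -136, -154
-18, -18, -18, -18
The third differences are constant, so the polynomial has degree 3.

3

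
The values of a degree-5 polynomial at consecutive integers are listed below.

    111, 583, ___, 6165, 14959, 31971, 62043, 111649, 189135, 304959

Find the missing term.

Using the last 7 terms:
Δ: 8794, 17012, 30072, 49606, 77486, 115824
Δ²: 8218, 13060, 19534, 27880, 38338
Δ³: 4842, 6474, 8346, 10458
Δ⁴: 1632, 1872, 2112
Δ⁵: 240, 240
Constant fifth difference = 240.
Extend backward: 1632 − 240 = 1392;  4842 − 1392 = 3450;  8218 − 3450 = 4768;  8794 − 4768 = 4026;  6165 − 4026 = 2139

2139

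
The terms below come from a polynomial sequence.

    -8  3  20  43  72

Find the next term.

First differences: 11  17  23  29
Second differences: 6  6  6
Constant second difference = 6, so extend:
29 + 6 = 35;  72 + 35 = 107

107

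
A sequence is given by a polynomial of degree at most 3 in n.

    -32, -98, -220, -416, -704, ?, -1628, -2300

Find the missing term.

Using the first 5 terms:
-66  -122  -196  -288
-56  -74  -92
-18  -18
Constant third difference = -18.
Extend forward: -92 − 18 = -110;  -288 − 110 = -398;  -704 − 398 = -1102

-1102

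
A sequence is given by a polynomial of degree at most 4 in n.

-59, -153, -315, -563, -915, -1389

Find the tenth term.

-4865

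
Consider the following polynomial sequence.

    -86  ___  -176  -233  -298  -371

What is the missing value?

Using the last 4 terms:
-57, -65, -73
-8, -8
Constant second difference = -8.
Extend backward: -57 + 8 = -49;  -176 + 49 = -127

-127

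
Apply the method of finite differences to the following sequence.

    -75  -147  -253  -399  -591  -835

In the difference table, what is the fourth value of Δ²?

-52

Δ: -72, -106, -146, -192, -244
Δ²: -34, -40, -46, -52
Δ³: -6, -6, -6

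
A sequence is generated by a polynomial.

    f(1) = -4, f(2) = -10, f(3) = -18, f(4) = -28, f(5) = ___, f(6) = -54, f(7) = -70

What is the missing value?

-40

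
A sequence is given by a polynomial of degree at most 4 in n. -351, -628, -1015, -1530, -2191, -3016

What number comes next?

D1: -277, -387, -515, -661, -825
D2: -110, -128, -146, -164
D3: -18, -18, -18
The third differences are constant (-18).
-164 − 18 = -182;  -825 − 182 = -1007;  -3016 − 1007 = -4023

-4023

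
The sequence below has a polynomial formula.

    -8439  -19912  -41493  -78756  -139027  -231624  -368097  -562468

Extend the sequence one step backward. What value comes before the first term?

-3012

First differences: -11473, -21581, -37263, -60271, -92597, -136473, -194371
Second differences: -10108, -15682, -23008, -32326, -43876, -57898
Third differences: -5574, -7326, -9318, -11550, -14022
Fourth differences: -1752, -1992, -2232, -2472
Fifth differences: -240, -240, -240
The fifth differences are constant at -240.
Work back: -1752 + 240 = -1512;  -5574 + 1512 = -4062;  -10108 + 4062 = -6046;  -11473 + 6046 = -5427;  -8439 + 5427 = -3012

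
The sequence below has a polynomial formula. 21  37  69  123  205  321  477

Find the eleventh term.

First differences: 16, 32, 54, 82, 116, 156
Second differences: 16, 22, 28, 34, 40
Third differences: 6, 6, 6, 6
Constant third difference = 6, so extend:
40 + 6 = 46;  156 + 46 = 202;  477 + 202 = 679
46 + 6 = 52;  202 + 52 = 254;  679 + 254 = 933
52 + 6 = 58;  254 + 58 = 312;  933 + 312 = 1245
58 + 6 = 64;  312 + 64 = 376;  1245 + 376 = 1621

1621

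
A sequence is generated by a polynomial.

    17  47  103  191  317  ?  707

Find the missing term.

487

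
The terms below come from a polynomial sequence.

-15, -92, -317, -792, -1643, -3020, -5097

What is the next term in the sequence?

First differences: -77 , -225 , -475 , -851 , -1377 , -2077
Second differences: -148 , -250 , -376 , -526 , -700
Third differences: -102 , -126 , -150 , -174
Fourth differences: -24 , -24 , -24
The fourth differences are constant (-24).
-174 − 24 = -198;  -700 − 198 = -898;  -2077 − 898 = -2975;  -5097 − 2975 = -8072

-8072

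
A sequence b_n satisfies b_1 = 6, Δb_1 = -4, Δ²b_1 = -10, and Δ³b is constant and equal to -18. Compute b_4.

-54

Build the table forward from the leading diagonal:
Δ³: -18, -18, -18, -18
Δ²: -10, -28, -46, -64
Δ: -4, -14, -42, -88
b: 6, 2, -12, -54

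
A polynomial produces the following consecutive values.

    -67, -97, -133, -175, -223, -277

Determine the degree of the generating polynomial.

Δ: -30, -36, -42, -48, -54
Δ²: -6, -6, -6, -6
The second differences are constant, so the polynomial has degree 2.

2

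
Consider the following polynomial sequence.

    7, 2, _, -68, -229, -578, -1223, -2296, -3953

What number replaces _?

Using the last 6 terms:
Δ: -161, -349, -645, -1073, -1657
Δ²: -188, -296, -428, -584
Δ³: -108, -132, -156
Δ⁴: -24, -24
Constant fourth difference = -24.
Extend backward: -108 + 24 = -84;  -188 + 84 = -104;  -161 + 104 = -57;  -68 + 57 = -11

-11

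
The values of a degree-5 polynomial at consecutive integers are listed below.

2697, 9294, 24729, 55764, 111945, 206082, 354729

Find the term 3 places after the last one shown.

1359510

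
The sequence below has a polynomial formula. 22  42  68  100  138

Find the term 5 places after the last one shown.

418

20  26  32  38
6  6  6
Second differences constant at 6.
38 + 6 = 44;  138 + 44 = 182
44 + 6 = 50;  182 + 50 = 232
50 + 6 = 56;  232 + 56 = 288
56 + 6 = 62;  288 + 62 = 350
62 + 6 = 68;  350 + 68 = 418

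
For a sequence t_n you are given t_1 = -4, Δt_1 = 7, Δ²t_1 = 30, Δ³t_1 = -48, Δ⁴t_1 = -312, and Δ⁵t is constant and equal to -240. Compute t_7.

Build the table forward from the leading diagonal:
Δ⁵: -240  -240  -240  -240  -240  -240  -240
Δ⁴: -312  -552  -792  -1032  -1272  -1512  -1752
Δ³: -48  -360  -912  -1704  -2736  -4008  -5520
Δ²: 30  -18  -378  -1290  -2994  -5730  -9738
Δ: 7  37  19  -359  -1649  -4643  -10373
t: -4  3  40  59  -300  -1949  -6592

-6592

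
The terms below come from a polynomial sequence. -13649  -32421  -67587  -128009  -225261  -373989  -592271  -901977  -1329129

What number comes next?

D1: -18772, -35166, -60422, -97252, -148728, -218282, -309706, -427152
D2: -16394, -25256, -36830, -51476, -69554, -91424, -117446
D3: -8862, -11574, -14646, -18078, -21870, -26022
D4: -2712, -3072, -3432, -3792, -4152
D5: -360, -360, -360, -360
The fifth differences are constant (-360).
-4152 − 360 = -4512;  -26022 − 4512 = -30534;  -117446 − 30534 = -147980;  -427152 − 147980 = -575132;  -1329129 − 575132 = -1904261

-1904261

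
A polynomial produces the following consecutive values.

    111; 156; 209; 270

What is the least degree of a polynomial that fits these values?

2

First differences: 45, 53, 61
Second differences: 8, 8
The second differences are constant, so the polynomial has degree 2.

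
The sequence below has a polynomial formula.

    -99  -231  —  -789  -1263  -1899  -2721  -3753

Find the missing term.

Using the last 5 terms:
D1: -474, -636, -822, -1032
D2: -162, -186, -210
D3: -24, -24
Constant third difference = -24.
Extend backward: -162 + 24 = -138;  -474 + 138 = -336;  -789 + 336 = -453

-453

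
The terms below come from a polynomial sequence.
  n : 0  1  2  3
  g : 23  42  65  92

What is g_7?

240

First differences: 19, 23, 27
Second differences: 4, 4
Constant second difference = 4, so extend:
27 + 4 = 31;  92 + 31 = 123
31 + 4 = 35;  123 + 35 = 158
35 + 4 = 39;  158 + 39 = 197
39 + 4 = 43;  197 + 43 = 240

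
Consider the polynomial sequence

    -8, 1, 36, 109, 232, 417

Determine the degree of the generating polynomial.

First differences: 9, 35, 73, 123, 185
Second differences: 26, 38, 50, 62
Third differences: 12, 12, 12
The third differences are constant, so the polynomial has degree 3.

3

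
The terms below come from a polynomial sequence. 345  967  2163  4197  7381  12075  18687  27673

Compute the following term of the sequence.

39537

622 , 1196 , 2034 , 3184 , 4694 , 6612 , 8986
574 , 838 , 1150 , 1510 , 1918 , 2374
264 , 312 , 360 , 408 , 456
48 , 48 , 48 , 48
Constant fourth difference = 48, so extend:
456 + 48 = 504;  2374 + 504 = 2878;  8986 + 2878 = 11864;  27673 + 11864 = 39537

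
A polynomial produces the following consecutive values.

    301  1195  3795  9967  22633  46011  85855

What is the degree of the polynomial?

Δ: 894, 2600, 6172, 12666, 23378, 39844
Δ²: 1706, 3572, 6494, 10712, 16466
Δ³: 1866, 2922, 4218, 5754
Δ⁴: 1056, 1296, 1536
Δ⁵: 240, 240
The fifth differences are constant, so the polynomial has degree 5.

5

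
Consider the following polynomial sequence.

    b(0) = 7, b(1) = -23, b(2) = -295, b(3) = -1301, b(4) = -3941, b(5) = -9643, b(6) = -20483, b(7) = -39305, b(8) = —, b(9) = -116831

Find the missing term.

Using the first 8 terms:
D1: -30, -272, -1006, -2640, -5702, -10840, -18822
D2: -242, -734, -1634, -3062, -5138, -7982
D3: -492, -900, -1428, -2076, -2844
D4: -408, -528, -648, -768
D5: -120, -120, -120
Constant fifth difference = -120.
Extend forward: -768 − 120 = -888;  -2844 − 888 = -3732;  -7982 − 3732 = -11714;  -18822 − 11714 = -30536;  -39305 − 30536 = -69841

-69841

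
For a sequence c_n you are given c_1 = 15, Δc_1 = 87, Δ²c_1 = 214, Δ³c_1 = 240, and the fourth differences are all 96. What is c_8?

Build the table forward from the leading diagonal:
Δ⁴: 96  96  96  96  96  96  96  96
Δ³: 240  336  432  528  624  720  816  912
Δ²: 214  454  790  1222  1750  2374  3094  3910
Δ: 87  301  755  1545  2767  4517  6891  9985
c: 15  102  403  1158  2703  5470  9987  16878

16878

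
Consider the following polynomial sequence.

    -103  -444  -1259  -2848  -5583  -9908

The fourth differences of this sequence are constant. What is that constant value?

D1: -341, -815, -1589, -2735, -4325
D2: -474, -774, -1146, -1590
D3: -300, -372, -444
D4: -72, -72

-72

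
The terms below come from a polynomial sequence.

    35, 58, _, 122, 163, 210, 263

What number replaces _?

Using the last 4 terms:
D1: 41, 47, 53
D2: 6, 6
Constant second difference = 6.
Extend backward: 41 − 6 = 35;  122 − 35 = 87

87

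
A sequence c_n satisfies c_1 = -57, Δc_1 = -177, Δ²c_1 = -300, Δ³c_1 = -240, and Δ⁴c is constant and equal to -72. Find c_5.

Build the table forward from the leading diagonal:
Fourth differences: -72, -72, -72, -72, -72
Third differences: -240, -312, -384, -456, -528
Second differences: -300, -540, -852, -1236, -1692
First differences: -177, -477, -1017, -1869, -3105
c: -57, -234, -711, -1728, -3597

-3597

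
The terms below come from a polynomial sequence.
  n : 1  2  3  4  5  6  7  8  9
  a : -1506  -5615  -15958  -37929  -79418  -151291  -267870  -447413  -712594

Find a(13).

-3264618

First differences: -4109, -10343, -21971, -41489, -71873, -116579, -179543, -265181
Second differences: -6234, -11628, -19518, -30384, -44706, -62964, -85638
Third differences: -5394, -7890, -10866, -14322, -18258, -22674
Fourth differences: -2496, -2976, -3456, -3936, -4416
Fifth differences: -480, -480, -480, -480
Fifth differences constant at -480.
-4416 − 480 = -4896;  -22674 − 4896 = -27570;  -85638 − 27570 = -113208;  -265181 − 113208 = -378389;  -712594 − 378389 = -1090983
-4896 − 480 = -5376;  -27570 − 5376 = -32946;  -113208 − 32946 = -146154;  -378389 − 146154 = -524543;  -1090983 − 524543 = -1615526
-5376 − 480 = -5856;  -32946 − 5856 = -38802;  -146154 − 38802 = -184956;  -524543 − 184956 = -709499;  -1615526 − 709499 = -2325025
-5856 − 480 = -6336;  -38802 − 6336 = -45138;  -184956 − 45138 = -230094;  -709499 − 230094 = -939593;  -2325025 − 939593 = -3264618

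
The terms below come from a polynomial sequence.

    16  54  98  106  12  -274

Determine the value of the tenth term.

38, 44, 8, -94, -286
6, -36, -102, -192
-42, -66, -90
-24, -24
The fourth differences are constant (-24).
-90 − 24 = -114;  -192 − 114 = -306;  -286 − 306 = -592;  -274 − 592 = -866
-114 − 24 = -138;  -306 − 138 = -444;  -592 − 444 = -1036;  -866 − 1036 = -1902
-138 − 24 = -162;  -444 − 162 = -606;  -1036 − 606 = -1642;  -1902 − 1642 = -3544
-162 − 24 = -186;  -606 − 186 = -792;  -1642 − 792 = -2434;  -3544 − 2434 = -5978

-5978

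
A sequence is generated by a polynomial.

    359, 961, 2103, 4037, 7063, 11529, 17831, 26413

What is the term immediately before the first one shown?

93

Δ: 602  1142  1934  3026  4466  6302  8582
Δ²: 540  792  1092  1440  1836  2280
Δ³: 252  300  348  396  444
Δ⁴: 48  48  48  48
The fourth differences are constant at 48.
Work back: 252 − 48 = 204;  540 − 204 = 336;  602 − 336 = 266;  359 − 266 = 93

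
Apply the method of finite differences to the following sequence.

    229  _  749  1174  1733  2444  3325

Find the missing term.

440

Using the last 5 terms:
Δ: 425, 559, 711, 881
Δ²: 134, 152, 170
Δ³: 18, 18
Constant third difference = 18.
Extend backward: 134 − 18 = 116;  425 − 116 = 309;  749 − 309 = 440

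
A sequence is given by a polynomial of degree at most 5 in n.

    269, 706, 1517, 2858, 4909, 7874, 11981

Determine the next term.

Δ: 437  811  1341  2051  2965  4107
Δ²: 374  530  710  914  1142
Δ³: 156  180  204  228
Δ⁴: 24  24  24
Constant fourth difference = 24, so extend:
228 + 24 = 252;  1142 + 252 = 1394;  4107 + 1394 = 5501;  11981 + 5501 = 17482

17482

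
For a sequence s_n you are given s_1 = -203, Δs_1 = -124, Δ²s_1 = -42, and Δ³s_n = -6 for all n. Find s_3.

Build the table forward from the leading diagonal:
Δ³: -6, -6, -6
Δ²: -42, -48, -54
Δ: -124, -166, -214
s: -203, -327, -493

-493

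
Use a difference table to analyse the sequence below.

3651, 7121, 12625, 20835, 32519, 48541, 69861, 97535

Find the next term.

132715

Δ: 3470  5504  8210  11684  16022  21320  27674
Δ²: 2034  2706  3474  4338  5298  6354
Δ³: 672  768  864  960  1056
Δ⁴: 96  96  96  96
Fourth differences constant at 96.
1056 + 96 = 1152;  6354 + 1152 = 7506;  27674 + 7506 = 35180;  97535 + 35180 = 132715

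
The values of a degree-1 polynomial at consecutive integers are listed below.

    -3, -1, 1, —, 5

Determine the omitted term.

Using the first 3 terms:
D1: 2  2
Constant first difference = 2.
Extend forward: 1 + 2 = 3

3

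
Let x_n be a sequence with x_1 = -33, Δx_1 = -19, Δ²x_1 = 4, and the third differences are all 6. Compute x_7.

Build the table forward from the leading diagonal:
D3: 6  6  6  6  6  6  6
D2: 4  10  16  22  28  34  40
D1: -19  -15  -5  11  33  61  95
x: -33  -52  -67  -72  -61  -28  33

33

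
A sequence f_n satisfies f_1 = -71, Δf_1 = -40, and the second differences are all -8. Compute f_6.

-351

Build the table forward from the leading diagonal:
Δ²: -8  -8  -8  -8  -8  -8
Δ: -40  -48  -56  -64  -72  -80
f: -71  -111  -159  -215  -279  -351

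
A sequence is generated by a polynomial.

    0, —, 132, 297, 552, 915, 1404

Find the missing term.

Using the last 5 terms:
D1: 165  255  363  489
D2: 90  108  126
D3: 18  18
Constant third difference = 18.
Extend backward: 90 − 18 = 72;  165 − 72 = 93;  132 − 93 = 39

39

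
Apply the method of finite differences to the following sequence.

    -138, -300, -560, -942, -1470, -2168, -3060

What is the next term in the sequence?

-4170

First differences: -162, -260, -382, -528, -698, -892
Second differences: -98, -122, -146, -170, -194
Third differences: -24, -24, -24, -24
The third differences are constant (-24).
-194 − 24 = -218;  -892 − 218 = -1110;  -3060 − 1110 = -4170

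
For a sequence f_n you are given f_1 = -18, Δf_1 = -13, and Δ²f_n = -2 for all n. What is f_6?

Build the table forward from the leading diagonal:
Δ²: -2  -2  -2  -2  -2  -2
Δ: -13  -15  -17  -19  -21  -23
f: -18  -31  -46  -63  -82  -103

-103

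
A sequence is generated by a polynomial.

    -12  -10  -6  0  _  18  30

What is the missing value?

Using the first 4 terms:
2  4  6
2  2
Constant second difference = 2.
Extend forward: 6 + 2 = 8;  0 + 8 = 8

8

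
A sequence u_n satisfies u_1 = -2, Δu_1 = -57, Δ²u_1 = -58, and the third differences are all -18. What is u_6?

Build the table forward from the leading diagonal:
Δ³: -18  -18  -18  -18  -18  -18
Δ²: -58  -76  -94  -112  -130  -148
Δ: -57  -115  -191  -285  -397  -527
u: -2  -59  -174  -365  -650  -1047

-1047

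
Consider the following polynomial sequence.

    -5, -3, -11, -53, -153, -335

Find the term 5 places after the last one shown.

-3315

2 , -8 , -42 , -100 , -182
-10 , -34 , -58 , -82
-24 , -24 , -24
The third differences are constant (-24).
-82 − 24 = -106;  -182 − 106 = -288;  -335 − 288 = -623
-106 − 24 = -130;  -288 − 130 = -418;  -623 − 418 = -1041
-130 − 24 = -154;  -418 − 154 = -572;  -1041 − 572 = -1613
-154 − 24 = -178;  -572 − 178 = -750;  -1613 − 750 = -2363
-178 − 24 = -202;  -750 − 202 = -952;  -2363 − 952 = -3315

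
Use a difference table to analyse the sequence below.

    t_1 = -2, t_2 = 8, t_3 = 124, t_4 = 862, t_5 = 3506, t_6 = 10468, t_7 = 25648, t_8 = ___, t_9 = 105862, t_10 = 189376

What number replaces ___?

54794

Using the first 7 terms:
First differences: 10  116  738  2644  6962  15180
Second differences: 106  622  1906  4318  8218
Third differences: 516  1284  2412  3900
Fourth differences: 768  1128  1488
Fifth differences: 360  360
Constant fifth difference = 360.
Extend forward: 1488 + 360 = 1848;  3900 + 1848 = 5748;  8218 + 5748 = 13966;  15180 + 13966 = 29146;  25648 + 29146 = 54794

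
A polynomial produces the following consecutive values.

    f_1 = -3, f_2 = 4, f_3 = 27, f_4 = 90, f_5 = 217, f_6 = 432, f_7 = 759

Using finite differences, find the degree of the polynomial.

3

Δ: 7, 23, 63, 127, 215, 327
Δ²: 16, 40, 64, 88, 112
Δ³: 24, 24, 24, 24
The third differences are constant, so the polynomial has degree 3.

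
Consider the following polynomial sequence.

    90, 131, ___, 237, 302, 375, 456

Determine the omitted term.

Using the last 4 terms:
Δ: 65  73  81
Δ²: 8  8
Constant second difference = 8.
Extend backward: 65 − 8 = 57;  237 − 57 = 180

180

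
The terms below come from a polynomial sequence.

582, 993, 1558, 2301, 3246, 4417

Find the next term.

5838

411, 565, 743, 945, 1171
154, 178, 202, 226
24, 24, 24
The third differences are constant (24).
226 + 24 = 250;  1171 + 250 = 1421;  4417 + 1421 = 5838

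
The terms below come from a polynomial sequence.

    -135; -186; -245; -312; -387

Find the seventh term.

-561

Δ: -51  -59  -67  -75
Δ²: -8  -8  -8
Second differences constant at -8.
-75 − 8 = -83;  -387 − 83 = -470
-83 − 8 = -91;  -470 − 91 = -561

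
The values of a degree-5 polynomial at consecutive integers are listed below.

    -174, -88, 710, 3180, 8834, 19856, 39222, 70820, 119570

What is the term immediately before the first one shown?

-76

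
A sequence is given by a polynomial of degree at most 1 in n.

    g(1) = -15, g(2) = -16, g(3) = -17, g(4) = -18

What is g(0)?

-14

-1  -1  -1
The first differences are constant at -1.
Work back: -15 + 1 = -14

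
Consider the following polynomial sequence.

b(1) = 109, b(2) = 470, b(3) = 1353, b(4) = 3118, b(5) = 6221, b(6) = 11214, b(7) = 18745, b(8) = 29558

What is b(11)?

First differences: 361 , 883 , 1765 , 3103 , 4993 , 7531 , 10813
Second differences: 522 , 882 , 1338 , 1890 , 2538 , 3282
Third differences: 360 , 456 , 552 , 648 , 744
Fourth differences: 96 , 96 , 96 , 96
Constant fourth difference = 96, so extend:
744 + 96 = 840;  3282 + 840 = 4122;  10813 + 4122 = 14935;  29558 + 14935 = 44493
840 + 96 = 936;  4122 + 936 = 5058;  14935 + 5058 = 19993;  44493 + 19993 = 64486
936 + 96 = 1032;  5058 + 1032 = 6090;  19993 + 6090 = 26083;  64486 + 26083 = 90569

90569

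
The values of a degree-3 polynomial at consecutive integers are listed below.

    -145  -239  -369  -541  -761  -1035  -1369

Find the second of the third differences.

-6

First differences: -94, -130, -172, -220, -274, -334
Second differences: -36, -42, -48, -54, -60
Third differences: -6, -6, -6, -6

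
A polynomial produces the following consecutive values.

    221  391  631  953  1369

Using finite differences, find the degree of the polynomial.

3

Δ: 170, 240, 322, 416
Δ²: 70, 82, 94
Δ³: 12, 12
The third differences are constant, so the polynomial has degree 3.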